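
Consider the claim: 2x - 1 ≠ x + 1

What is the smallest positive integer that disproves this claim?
Testing positive integers:
x = 1: LHS = 2·1 - 1 = 1, RHS = 1 + 1 = 2; 1 ≠ 2 — holds
x = 2: LHS = 2·2 - 1 = 3, RHS = 2 + 1 = 3; 3 ≠ 3 — FAILS  ← smallest positive counterexample

Answer: x = 2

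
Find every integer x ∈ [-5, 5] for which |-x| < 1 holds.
Holds for: {0}
Fails for: {-5, -4, -3, -2, -1, 1, 2, 3, 4, 5}

Answer: {0}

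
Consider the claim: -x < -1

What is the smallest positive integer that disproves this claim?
Testing positive integers:
x = 1: -1 < -1 — FAILS  ← smallest positive counterexample

Answer: x = 1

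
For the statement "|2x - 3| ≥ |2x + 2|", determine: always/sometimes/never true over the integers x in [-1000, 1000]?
Holds at x = 0: LHS = |2·0 - 3| = |-3| = 3, RHS = |2·0 + 2| = |2| = 2; 3 ≥ 2 — holds
Fails at x = 1: LHS = |2·1 - 3| = |-1| = 1, RHS = |2·1 + 2| = |4| = 4; 1 ≥ 4 — FAILS
It is satisfied by some integers in the range but not all.

Answer: Sometimes true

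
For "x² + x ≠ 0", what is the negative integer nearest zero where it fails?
Testing negative integers from -1 downward:
x = -1: LHS = (-1)² + (-1) = 0; 0 ≠ 0 — FAILS  ← closest negative counterexample to 0

Answer: x = -1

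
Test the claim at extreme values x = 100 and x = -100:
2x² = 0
x = 100: LHS = 2·100² = 20000; 20000 = 0 — FAILS
x = -100: LHS = 2·(-100)² = 20000; 20000 = 0 — FAILS

Answer: No, fails for both x = 100 and x = -100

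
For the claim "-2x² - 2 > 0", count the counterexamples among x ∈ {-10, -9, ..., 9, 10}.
Counterexamples in [-10, 10]: {-10, -9, -8, -7, -6, -5, -4, -3, -2, -1, 0, 1, 2, 3, 4, 5, 6, 7, 8, 9, 10}.

Counting them gives 21 values.

Answer: 21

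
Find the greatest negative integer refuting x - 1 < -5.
Testing negative integers from -1 downward:
x = -1: LHS = (-1) - 1 = -2; -2 < -5 — FAILS  ← closest negative counterexample to 0

Answer: x = -1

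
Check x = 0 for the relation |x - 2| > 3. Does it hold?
x = 0: LHS = |0 - 2| = |-2| = 2; 2 > 3 — FAILS

The relation fails at x = 0, so x = 0 is a counterexample.

Answer: No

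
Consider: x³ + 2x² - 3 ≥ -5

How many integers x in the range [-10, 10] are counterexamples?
Counterexamples in [-10, 10]: {-10, -9, -8, -7, -6, -5, -4, -3}.

Counting them gives 8 values.

Answer: 8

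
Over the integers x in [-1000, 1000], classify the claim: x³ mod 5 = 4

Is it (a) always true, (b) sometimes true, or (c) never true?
Holds at x = -1: LHS = ((-1)³) mod 5 = (-1) mod 5 = 4; 4 = 4 — holds
Fails at x = 0: LHS = (0³) mod 5 = 0 mod 5 = 0; 0 = 4 — FAILS
It is satisfied by some integers in the range but not all.

Answer: Sometimes true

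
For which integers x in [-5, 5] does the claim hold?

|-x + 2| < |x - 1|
Holds for: {2, 3, 4, 5}
Fails for: {-5, -4, -3, -2, -1, 0, 1}

Answer: {2, 3, 4, 5}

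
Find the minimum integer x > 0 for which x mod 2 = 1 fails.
Testing positive integers:
x = 1: LHS = 1 mod 2 = 1; 1 = 1 — holds
x = 2: LHS = 2 mod 2 = 0; 0 = 1 — FAILS  ← smallest positive counterexample

Answer: x = 2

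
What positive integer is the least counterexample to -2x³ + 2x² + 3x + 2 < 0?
Testing positive integers:
x = 1: LHS = -2·1³ + 2·1² + 3·1 + 2 = 5; 5 < 0 — FAILS  ← smallest positive counterexample

Answer: x = 1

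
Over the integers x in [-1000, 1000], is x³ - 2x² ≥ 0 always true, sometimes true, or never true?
Holds at x = 0: LHS = 0³ - 2·0² = 0; 0 ≥ 0 — holds
Fails at x = 1: LHS = 1³ - 2·1² = -1; -1 ≥ 0 — FAILS
It is satisfied by some integers in the range but not all.

Answer: Sometimes true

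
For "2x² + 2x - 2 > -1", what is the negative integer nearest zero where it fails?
Testing negative integers from -1 downward:
x = -1: LHS = 2·(-1)² + 2·(-1) - 2 = -2; -2 > -1 — FAILS  ← closest negative counterexample to 0

Answer: x = -1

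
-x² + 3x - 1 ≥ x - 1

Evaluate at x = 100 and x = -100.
x = 100: LHS = -100² + 3·100 - 1 = -9701, RHS = 100 - 1 = 99; -9701 ≥ 99 — FAILS
x = -100: LHS = -(-100)² + 3·(-100) - 1 = -10301, RHS = (-100) - 1 = -101; -10301 ≥ -101 — FAILS

Answer: No, fails for both x = 100 and x = -100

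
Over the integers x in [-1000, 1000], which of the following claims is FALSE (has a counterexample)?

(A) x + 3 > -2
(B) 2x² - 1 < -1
(A) x = -5: LHS = (-5) + 3 = -2; -2 > -2 — FAILS
(B) x = 0: LHS = 2·0² - 1 = -1; -1 < -1 — FAILS

Answer: Both A and B are false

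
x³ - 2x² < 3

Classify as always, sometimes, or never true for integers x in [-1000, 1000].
Holds at x = 0: LHS = 0³ - 2·0² = 0; 0 < 3 — holds
Fails at x = 3: LHS = 3³ - 2·3² = 9; 9 < 3 — FAILS
It is satisfied by some integers in the range but not all.

Answer: Sometimes true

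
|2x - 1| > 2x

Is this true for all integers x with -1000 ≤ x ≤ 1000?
The claim fails at x = 1:
x = 1: LHS = |2·1 - 1| = |1| = 1, RHS = 2·1 = 2; 1 > 2 — FAILS

Because a single integer refutes it, the statement is false.

Answer: False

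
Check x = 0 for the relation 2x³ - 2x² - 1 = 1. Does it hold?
x = 0: LHS = 2·0³ - 2·0² - 1 = -1; -1 = 1 — FAILS

The relation fails at x = 0, so x = 0 is a counterexample.

Answer: No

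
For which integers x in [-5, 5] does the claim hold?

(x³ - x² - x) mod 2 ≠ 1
Holds for: {-4, -2, 0, 2, 4}
Fails for: {-5, -3, -1, 1, 3, 5}

Answer: {-4, -2, 0, 2, 4}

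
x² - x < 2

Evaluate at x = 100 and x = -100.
x = 100: LHS = 100² - 100 = 9900; 9900 < 2 — FAILS
x = -100: LHS = (-100)² - (-100) = 10100; 10100 < 2 — FAILS

Answer: No, fails for both x = 100 and x = -100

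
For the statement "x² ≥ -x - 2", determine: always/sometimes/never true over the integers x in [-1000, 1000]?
Over all integers in [-1000, 1000], LHS − RHS is smallest at x = 0, where it equals 2:
x = 0: LHS = 0² = 0, RHS = -0 - 2 = -2; 0 ≥ -2 — holds
At the ends of the range:
x = -1000: LHS = (-1000)² = 1000000, RHS = -(-1000) - 2 = 998; 1000000 ≥ 998 — holds
x = 1000: LHS = 1000² = 1000000, RHS = -1000 - 2 = -1002; 1000000 ≥ -1002 — holds
Hence LHS − RHS is never negative, i.e. LHS ≥ RHS throughout, so the relation holds for every integer in [-1000, 1000].

No counterexample exists.

Answer: Always true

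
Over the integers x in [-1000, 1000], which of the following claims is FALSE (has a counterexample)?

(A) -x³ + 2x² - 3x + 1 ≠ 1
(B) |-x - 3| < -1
(A) x = 0: LHS = -0³ + 2·0² - 3·0 + 1 = 1; 1 ≠ 1 — FAILS
(B) x = 0: LHS = |-0 - 3| = |-3| = 3; 3 < -1 — FAILS

Answer: Both A and B are false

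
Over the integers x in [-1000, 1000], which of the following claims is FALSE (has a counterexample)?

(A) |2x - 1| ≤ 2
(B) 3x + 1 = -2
(A) x = -1: LHS = |2·(-1) - 1| = |-3| = 3; 3 ≤ 2 — FAILS
(B) x = 0: LHS = 3·0 + 1 = 1; 1 = -2 — FAILS

Answer: Both A and B are false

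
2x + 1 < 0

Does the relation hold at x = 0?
x = 0: LHS = 2·0 + 1 = 1; 1 < 0 — FAILS

The relation fails at x = 0, so x = 0 is a counterexample.

Answer: No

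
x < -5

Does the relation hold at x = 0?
x = 0: 0 < -5 — FAILS

The relation fails at x = 0, so x = 0 is a counterexample.

Answer: No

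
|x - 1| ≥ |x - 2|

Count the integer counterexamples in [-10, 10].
Counterexamples in [-10, 10]: {-10, -9, -8, -7, -6, -5, -4, -3, -2, -1, 0, 1}.

Counting them gives 12 values.

Answer: 12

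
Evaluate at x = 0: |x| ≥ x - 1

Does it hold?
x = 0: LHS = |0| = 0, RHS = 0 - 1 = -1; 0 ≥ -1 — holds

The relation is satisfied at x = 0.

Answer: Yes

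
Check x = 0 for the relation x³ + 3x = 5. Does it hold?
x = 0: LHS = 0³ + 3·0 = 0; 0 = 5 — FAILS

The relation fails at x = 0, so x = 0 is a counterexample.

Answer: No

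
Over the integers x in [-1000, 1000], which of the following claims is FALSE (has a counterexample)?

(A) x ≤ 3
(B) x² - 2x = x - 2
(A) x = 4: 4 ≤ 3 — FAILS
(B) x = 0: LHS = 0² - 2·0 = 0, RHS = 0 - 2 = -2; 0 = -2 — FAILS

Answer: Both A and B are false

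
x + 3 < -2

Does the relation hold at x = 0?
x = 0: LHS = 0 + 3 = 3; 3 < -2 — FAILS

The relation fails at x = 0, so x = 0 is a counterexample.

Answer: No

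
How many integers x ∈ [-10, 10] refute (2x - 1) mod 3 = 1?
Counterexamples in [-10, 10]: {-10, -9, -7, -6, -4, -3, -1, 0, 2, 3, 5, 6, 8, 9}.

Counting them gives 14 values.

Answer: 14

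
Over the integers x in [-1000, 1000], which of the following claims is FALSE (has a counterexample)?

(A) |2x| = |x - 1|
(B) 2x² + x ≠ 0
(A) x = 0: LHS = |2·0| = |0| = 0, RHS = |0 - 1| = |-1| = 1; 0 = 1 — FAILS
(B) x = 0: LHS = 2·0² + 0 = 0; 0 ≠ 0 — FAILS

Answer: Both A and B are false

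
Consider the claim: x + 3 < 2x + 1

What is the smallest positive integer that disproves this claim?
Testing positive integers:
x = 1: LHS = 1 + 3 = 4, RHS = 2·1 + 1 = 3; 4 < 3 — FAILS  ← smallest positive counterexample

Answer: x = 1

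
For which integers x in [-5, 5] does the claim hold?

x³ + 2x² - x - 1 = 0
Track d = LHS − RHS over the integers in [-5, 5]. Equality would need d = 0, but d changes sign only between consecutive integers, jumping over 0:
x = -3: LHS = (-3)³ + 2·(-3)² - (-3) - 1 = -7; -7 = 0 — FAILS  (d = -7)
x = -2: LHS = (-2)³ + 2·(-2)² - (-2) - 1 = 1; 1 = 0 — FAILS  (d = 1)
x = -1: LHS = (-1)³ + 2·(-1)² - (-1) - 1 = 1; 1 = 0 — FAILS  (d = 1)
x = 0: LHS = 0³ + 2·0² - 0 - 1 = -1; -1 = 0 — FAILS  (d = -1)
x = 0: LHS = 0³ + 2·0² - 0 - 1 = -1; -1 = 0 — FAILS  (d = -1)
x = 1: LHS = 1³ + 2·1² - 1 - 1 = 1; 1 = 0 — FAILS  (d = 1)
Away from these crossings d keeps a constant sign, and checking every integer in [-5, 5] confirms d ≠ 0 throughout. Hence the two sides are never equal, so the claimed relation (=) fails for every integer in [-5, 5].

Answer: None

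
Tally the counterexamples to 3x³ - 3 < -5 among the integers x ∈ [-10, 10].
Counterexamples in [-10, 10]: {0, 1, 2, 3, 4, 5, 6, 7, 8, 9, 10}.

Counting them gives 11 values.

Answer: 11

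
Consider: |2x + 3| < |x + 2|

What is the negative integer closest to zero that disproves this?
Testing negative integers from -1 downward:
x = -1: LHS = |2·(-1) + 3| = |1| = 1, RHS = |(-1) + 2| = |1| = 1; 1 < 1 — FAILS  ← closest negative counterexample to 0

Answer: x = -1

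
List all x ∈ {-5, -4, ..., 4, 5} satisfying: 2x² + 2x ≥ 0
Over all integers in [-5, 5], LHS − RHS is smallest at x = 0, where it equals 0:
x = 0: LHS = 2·0² + 2·0 = 0; 0 ≥ 0 — holds
At the ends of the range:
x = -5: LHS = 2·(-5)² + 2·(-5) = 40; 40 ≥ 0 — holds
x = 5: LHS = 2·5² + 2·5 = 60; 60 ≥ 0 — holds
Hence LHS − RHS is never negative, i.e. LHS ≥ RHS throughout, so the relation holds for every integer in [-5, 5].

Answer: All integers in [-5, 5]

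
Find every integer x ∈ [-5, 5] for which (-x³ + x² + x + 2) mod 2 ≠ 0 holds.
Holds for: {-5, -3, -1, 1, 3, 5}
Fails for: {-4, -2, 0, 2, 4}

Answer: {-5, -3, -1, 1, 3, 5}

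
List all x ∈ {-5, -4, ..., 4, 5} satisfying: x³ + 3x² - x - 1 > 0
Holds for: {-3, -2, -1, 1, 2, 3, 4, 5}
Fails for: {-5, -4, 0}

Answer: {-3, -2, -1, 1, 2, 3, 4, 5}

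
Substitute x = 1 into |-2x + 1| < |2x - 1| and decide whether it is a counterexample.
Substitute x = 1 into the relation:
x = 1: LHS = |-2·1 + 1| = |-1| = 1, RHS = |2·1 - 1| = |1| = 1; 1 < 1 — FAILS

Since the claim fails at x = 1, this value is a counterexample.

Answer: Yes, x = 1 is a counterexample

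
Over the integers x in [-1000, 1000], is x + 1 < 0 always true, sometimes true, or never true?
Holds at x = -2: LHS = (-2) + 1 = -1; -1 < 0 — holds
Fails at x = 0: LHS = 0 + 1 = 1; 1 < 0 — FAILS
It is satisfied by some integers in the range but not all.

Answer: Sometimes true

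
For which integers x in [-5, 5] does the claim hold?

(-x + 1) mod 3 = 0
Holds for: {-5, -2, 1, 4}
Fails for: {-4, -3, -1, 0, 2, 3, 5}

Answer: {-5, -2, 1, 4}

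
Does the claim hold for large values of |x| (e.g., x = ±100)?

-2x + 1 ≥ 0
x = 100: LHS = -2·100 + 1 = -199; -199 ≥ 0 — FAILS
x = -100: LHS = -2·(-100) + 1 = 201; 201 ≥ 0 — holds

Answer: Partially: fails for x = 100, holds for x = -100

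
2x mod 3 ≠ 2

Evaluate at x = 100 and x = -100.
x = 100: LHS = (2·100) mod 3 = 200 mod 3 = 2; 2 ≠ 2 — FAILS
x = -100: LHS = (2·(-100)) mod 3 = (-200) mod 3 = 1; 1 ≠ 2 — holds

Answer: Partially: fails for x = 100, holds for x = -100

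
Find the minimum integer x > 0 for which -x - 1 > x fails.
Testing positive integers:
x = 1: LHS = -1 - 1 = -2; -2 > 1 — FAILS  ← smallest positive counterexample

Answer: x = 1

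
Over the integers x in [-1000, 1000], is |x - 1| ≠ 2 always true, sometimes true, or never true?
Holds at x = 0: LHS = |0 - 1| = |-1| = 1; 1 ≠ 2 — holds
Fails at x = -1: LHS = |(-1) - 1| = |-2| = 2; 2 ≠ 2 — FAILS
It is satisfied by some integers in the range but not all.

Answer: Sometimes true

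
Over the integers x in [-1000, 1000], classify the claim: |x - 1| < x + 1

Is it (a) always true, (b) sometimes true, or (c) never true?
Holds at x = 1: LHS = |1 - 1| = |0| = 0, RHS = 1 + 1 = 2; 0 < 2 — holds
Fails at x = 0: LHS = |0 - 1| = |-1| = 1, RHS = 0 + 1 = 1; 1 < 1 — FAILS
It is satisfied by some integers in the range but not all.

Answer: Sometimes true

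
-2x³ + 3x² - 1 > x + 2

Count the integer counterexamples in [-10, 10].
Counterexamples in [-10, 10]: {0, 1, 2, 3, 4, 5, 6, 7, 8, 9, 10}.

Counting them gives 11 values.

Answer: 11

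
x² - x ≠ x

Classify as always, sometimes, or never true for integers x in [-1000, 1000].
Holds at x = 1: LHS = 1² - 1 = 0; 0 ≠ 1 — holds
Fails at x = 0: LHS = 0² - 0 = 0; 0 ≠ 0 — FAILS
It is satisfied by some integers in the range but not all.

Answer: Sometimes true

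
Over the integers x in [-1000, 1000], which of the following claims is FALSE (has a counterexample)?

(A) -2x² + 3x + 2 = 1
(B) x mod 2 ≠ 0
(A) x = 0: LHS = -2·0² + 3·0 + 2 = 2; 2 = 1 — FAILS
(B) x = 0: LHS = 0 mod 2 = 0; 0 ≠ 0 — FAILS

Answer: Both A and B are false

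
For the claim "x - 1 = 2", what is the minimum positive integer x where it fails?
Testing positive integers:
x = 1: LHS = 1 - 1 = 0; 0 = 2 — FAILS  ← smallest positive counterexample

Answer: x = 1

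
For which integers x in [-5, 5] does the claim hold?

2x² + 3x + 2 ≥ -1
Over all integers in [-5, 5], LHS − RHS is smallest at x = -1, where it equals 2:
x = -1: LHS = 2·(-1)² + 3·(-1) + 2 = 1; 1 ≥ -1 — holds
At the ends of the range:
x = -5: LHS = 2·(-5)² + 3·(-5) + 2 = 37; 37 ≥ -1 — holds
x = 5: LHS = 2·5² + 3·5 + 2 = 67; 67 ≥ -1 — holds
Hence LHS − RHS is never negative, i.e. LHS ≥ RHS throughout, so the relation holds for every integer in [-5, 5].

Answer: All integers in [-5, 5]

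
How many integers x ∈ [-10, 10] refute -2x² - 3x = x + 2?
Counterexamples in [-10, 10]: {-10, -9, -8, -7, -6, -5, -4, -3, -2, 0, 1, 2, 3, 4, 5, 6, 7, 8, 9, 10}.

Counting them gives 20 values.

Answer: 20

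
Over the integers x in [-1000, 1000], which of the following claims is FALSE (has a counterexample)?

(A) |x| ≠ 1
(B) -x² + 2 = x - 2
(A) x = 1: LHS = |1| = 1; 1 ≠ 1 — FAILS
(B) x = 0: LHS = -0² + 2 = 2, RHS = 0 - 2 = -2; 2 = -2 — FAILS

Answer: Both A and B are false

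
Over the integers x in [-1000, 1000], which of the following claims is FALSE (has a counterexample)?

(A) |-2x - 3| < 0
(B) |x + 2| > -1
(A) x = 0: LHS = |-2·0 - 3| = |-3| = 3; 3 < 0 — FAILS

(B) An absolute value is never negative, so the left side is ≥ 0 for every x, while the right side is -1. Tightest case in [-1000, 1000] is x = -2:
x = -2: LHS = |(-2) + 2| = |0| = 0; 0 > -1 — holds
Hence LHS − RHS is never zero or negative, i.e. LHS > RHS throughout, so the relation holds for every integer in [-1000, 1000].

Only (A) has a counterexample.

Answer: A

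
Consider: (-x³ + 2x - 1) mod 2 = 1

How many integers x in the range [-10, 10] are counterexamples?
Counterexamples in [-10, 10]: {-9, -7, -5, -3, -1, 1, 3, 5, 7, 9}.

Counting them gives 10 values.

Answer: 10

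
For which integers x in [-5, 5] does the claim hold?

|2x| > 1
Holds for: {-5, -4, -3, -2, -1, 1, 2, 3, 4, 5}
Fails for: {0}

Answer: {-5, -4, -3, -2, -1, 1, 2, 3, 4, 5}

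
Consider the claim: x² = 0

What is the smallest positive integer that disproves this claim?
Testing positive integers:
x = 1: LHS = 1² = 1; 1 = 0 — FAILS  ← smallest positive counterexample

Answer: x = 1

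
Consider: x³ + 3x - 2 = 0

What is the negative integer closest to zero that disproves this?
Testing negative integers from -1 downward:
x = -1: LHS = (-1)³ + 3·(-1) - 2 = -6; -6 = 0 — FAILS  ← closest negative counterexample to 0

Answer: x = -1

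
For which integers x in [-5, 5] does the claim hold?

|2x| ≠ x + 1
Holds for: {-5, -4, -3, -2, -1, 0, 2, 3, 4, 5}
Fails for: {1}

Answer: {-5, -4, -3, -2, -1, 0, 2, 3, 4, 5}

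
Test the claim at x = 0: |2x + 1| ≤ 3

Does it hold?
x = 0: LHS = |2·0 + 1| = |1| = 1; 1 ≤ 3 — holds

The relation is satisfied at x = 0.

Answer: Yes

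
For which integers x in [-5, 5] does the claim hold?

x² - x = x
Holds for: {0, 2}
Fails for: {-5, -4, -3, -2, -1, 1, 3, 4, 5}

Answer: {0, 2}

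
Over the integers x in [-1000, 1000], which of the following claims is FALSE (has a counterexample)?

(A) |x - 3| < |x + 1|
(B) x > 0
(A) x = 0: LHS = |0 - 3| = |-3| = 3, RHS = |0 + 1| = |1| = 1; 3 < 1 — FAILS
(B) x = 0: 0 > 0 — FAILS

Answer: Both A and B are false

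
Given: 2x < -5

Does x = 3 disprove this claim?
Substitute x = 3 into the relation:
x = 3: LHS = 2·3 = 6; 6 < -5 — FAILS

Since the claim fails at x = 3, this value is a counterexample.

Answer: Yes, x = 3 is a counterexample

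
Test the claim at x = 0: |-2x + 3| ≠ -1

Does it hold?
x = 0: LHS = |-2·0 + 3| = |3| = 3; 3 ≠ -1 — holds

The relation is satisfied at x = 0.

Answer: Yes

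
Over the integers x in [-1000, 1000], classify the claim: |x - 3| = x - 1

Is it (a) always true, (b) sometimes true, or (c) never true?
Holds at x = 2: LHS = |2 - 3| = |-1| = 1, RHS = 2 - 1 = 1; 1 = 1 — holds
Fails at x = 0: LHS = |0 - 3| = |-3| = 3, RHS = 0 - 1 = -1; 3 = -1 — FAILS
It is satisfied by some integers in the range but not all.

Answer: Sometimes true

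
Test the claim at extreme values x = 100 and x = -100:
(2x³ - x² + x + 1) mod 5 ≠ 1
x = 100: LHS = (2·100³ - 100² + 100 + 1) mod 5 = 1990101 mod 5 = 1; 1 ≠ 1 — FAILS
x = -100: LHS = (2·(-100)³ - (-100)² + (-100) + 1) mod 5 = (-2010099) mod 5 = 1; 1 ≠ 1 — FAILS

Answer: No, fails for both x = 100 and x = -100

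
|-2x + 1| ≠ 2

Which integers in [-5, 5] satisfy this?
Track d = LHS − RHS over the integers in [-5, 5]. Equality would need d = 0, but d changes sign only between consecutive integers, jumping over 0:
x = -1: LHS = |-2·(-1) + 1| = |3| = 3; 3 ≠ 2 — holds  (d = 1)
x = 0: LHS = |-2·0 + 1| = |1| = 1; 1 ≠ 2 — holds  (d = -1)
x = 1: LHS = |-2·1 + 1| = |-1| = 1; 1 ≠ 2 — holds  (d = -1)
x = 2: LHS = |-2·2 + 1| = |-3| = 3; 3 ≠ 2 — holds  (d = 1)
Away from these crossings d keeps a constant sign, and checking every integer in [-5, 5] confirms d ≠ 0 throughout. Hence the two sides are never equal, so the relation holds for every integer in [-5, 5].

Answer: All integers in [-5, 5]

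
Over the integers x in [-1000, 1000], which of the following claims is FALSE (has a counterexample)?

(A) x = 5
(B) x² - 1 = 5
(A) x = 0: 0 = 5 — FAILS
(B) x = 0: LHS = 0² - 1 = -1; -1 = 5 — FAILS

Answer: Both A and B are false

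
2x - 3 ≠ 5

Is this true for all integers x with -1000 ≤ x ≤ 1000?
The claim fails at x = 4:
x = 4: LHS = 2·4 - 3 = 5; 5 ≠ 5 — FAILS

Because a single integer refutes it, the statement is false.

Answer: False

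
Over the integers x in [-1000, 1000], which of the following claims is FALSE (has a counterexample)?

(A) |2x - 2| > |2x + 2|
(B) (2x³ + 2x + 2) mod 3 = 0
(A) x = 0: LHS = |2·0 - 2| = |-2| = 2, RHS = |2·0 + 2| = |2| = 2; 2 > 2 — FAILS
(B) x = 0: LHS = (2·0³ + 2·0 + 2) mod 3 = 2 mod 3 = 2; 2 = 0 — FAILS

Answer: Both A and B are false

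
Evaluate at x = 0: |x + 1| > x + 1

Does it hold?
x = 0: LHS = |0 + 1| = |1| = 1, RHS = 0 + 1 = 1; 1 > 1 — FAILS

The relation fails at x = 0, so x = 0 is a counterexample.

Answer: No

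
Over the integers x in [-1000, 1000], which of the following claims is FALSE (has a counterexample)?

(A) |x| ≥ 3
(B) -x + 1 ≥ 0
(A) x = 0: LHS = |0| = 0; 0 ≥ 3 — FAILS
(B) x = 2: LHS = -2 + 1 = -1; -1 ≥ 0 — FAILS

Answer: Both A and B are false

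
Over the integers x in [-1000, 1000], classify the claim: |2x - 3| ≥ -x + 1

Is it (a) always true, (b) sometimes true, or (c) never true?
Over all integers in [-1000, 1000], LHS − RHS is smallest at x = 1, where it equals 1:
x = 1: LHS = |2·1 - 3| = |-1| = 1, RHS = -1 + 1 = 0; 1 ≥ 0 — holds
At the ends of the range:
x = -1000: LHS = |2·(-1000) - 3| = |-2003| = 2003, RHS = -(-1000) + 1 = 1001; 2003 ≥ 1001 — holds
x = 1000: LHS = |2·1000 - 3| = |1997| = 1997, RHS = -1000 + 1 = -999; 1997 ≥ -999 — holds
Hence LHS − RHS is never negative, i.e. LHS ≥ RHS throughout, so the relation holds for every integer in [-1000, 1000].

No counterexample exists.

Answer: Always true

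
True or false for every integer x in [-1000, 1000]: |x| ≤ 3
The claim fails at x = 4:
x = 4: LHS = |4| = 4; 4 ≤ 3 — FAILS

Because a single integer refutes it, the statement is false.

Answer: False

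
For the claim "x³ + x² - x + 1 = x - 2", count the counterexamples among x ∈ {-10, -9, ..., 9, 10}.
Counterexamples in [-10, 10]: {-10, -9, -8, -7, -6, -5, -4, -3, -2, -1, 0, 1, 2, 3, 4, 5, 6, 7, 8, 9, 10}.

Counting them gives 21 values.

Answer: 21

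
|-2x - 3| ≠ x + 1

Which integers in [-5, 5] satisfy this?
Over all integers in [-5, 5], LHS − RHS is always positive; it is smallest at x = -1, where it equals 1:
x = -1: LHS = |-2·(-1) - 3| = |-1| = 1, RHS = (-1) + 1 = 0; 1 ≠ 0 — holds
At the ends of the range:
x = -5: LHS = |-2·(-5) - 3| = |7| = 7, RHS = (-5) + 1 = -4; 7 ≠ -4 — holds
x = 5: LHS = |-2·5 - 3| = |-13| = 13, RHS = 5 + 1 = 6; 13 ≠ 6 — holds
Hence LHS − RHS is never 0, i.e. the two sides are never equal, so the relation holds for every integer in [-5, 5].

Answer: All integers in [-5, 5]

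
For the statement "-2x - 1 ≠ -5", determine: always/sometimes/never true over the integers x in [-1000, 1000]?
Holds at x = 0: LHS = -2·0 - 1 = -1; -1 ≠ -5 — holds
Fails at x = 2: LHS = -2·2 - 1 = -5; -5 ≠ -5 — FAILS
It is satisfied by some integers in the range but not all.

Answer: Sometimes true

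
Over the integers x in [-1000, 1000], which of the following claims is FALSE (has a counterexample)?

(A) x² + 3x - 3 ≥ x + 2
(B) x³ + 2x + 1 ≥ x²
(A) x = 0: LHS = 0² + 3·0 - 3 = -3, RHS = 0 + 2 = 2; -3 ≥ 2 — FAILS
(B) x = -1: LHS = (-1)³ + 2·(-1) + 1 = -2, RHS = (-1)² = 1; -2 ≥ 1 — FAILS

Answer: Both A and B are false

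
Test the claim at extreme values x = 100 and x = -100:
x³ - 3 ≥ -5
x = 100: LHS = 100³ - 3 = 999997; 999997 ≥ -5 — holds
x = -100: LHS = (-100)³ - 3 = -1000003; -1000003 ≥ -5 — FAILS

Answer: Partially: holds for x = 100, fails for x = -100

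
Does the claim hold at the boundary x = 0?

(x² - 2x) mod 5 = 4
x = 0: LHS = (0² - 2·0) mod 5 = 0 mod 5 = 0; 0 = 4 — FAILS

The relation fails at x = 0, so x = 0 is a counterexample.

Answer: No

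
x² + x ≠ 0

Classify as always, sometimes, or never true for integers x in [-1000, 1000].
Holds at x = 1: LHS = 1² + 1 = 2; 2 ≠ 0 — holds
Fails at x = 0: LHS = 0² + 0 = 0; 0 ≠ 0 — FAILS
It is satisfied by some integers in the range but not all.

Answer: Sometimes true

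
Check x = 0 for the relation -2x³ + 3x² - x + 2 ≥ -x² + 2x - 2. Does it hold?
x = 0: LHS = -2·0³ + 3·0² - 0 + 2 = 2, RHS = -0² + 2·0 - 2 = -2; 2 ≥ -2 — holds

The relation is satisfied at x = 0.

Answer: Yes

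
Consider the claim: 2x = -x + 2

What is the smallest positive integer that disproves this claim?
Testing positive integers:
x = 1: LHS = 2·1 = 2, RHS = -1 + 2 = 1; 2 = 1 — FAILS  ← smallest positive counterexample

Answer: x = 1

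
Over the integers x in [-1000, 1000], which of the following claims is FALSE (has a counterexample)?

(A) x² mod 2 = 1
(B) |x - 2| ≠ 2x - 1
(A) x = 0: LHS = (0²) mod 2 = 0 mod 2 = 0; 0 = 1 — FAILS
(B) x = 1: LHS = |1 - 2| = |-1| = 1, RHS = 2·1 - 1 = 1; 1 ≠ 1 — FAILS

Answer: Both A and B are false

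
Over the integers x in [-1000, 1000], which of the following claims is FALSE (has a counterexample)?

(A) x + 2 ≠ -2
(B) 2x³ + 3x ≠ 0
(A) x = -4: LHS = (-4) + 2 = -2; -2 ≠ -2 — FAILS
(B) x = 0: LHS = 2·0³ + 3·0 = 0; 0 ≠ 0 — FAILS

Answer: Both A and B are false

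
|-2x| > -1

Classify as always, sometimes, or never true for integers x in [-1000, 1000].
An absolute value is never negative, so the left side is ≥ 0 for every x, while the right side is -1. Tightest case in [-1000, 1000] is x = 0:
x = 0: LHS = |-2·0| = |0| = 0; 0 > -1 — holds
Hence LHS − RHS is never zero or negative, i.e. LHS > RHS throughout, so the relation holds for every integer in [-1000, 1000].

No counterexample exists.

Answer: Always true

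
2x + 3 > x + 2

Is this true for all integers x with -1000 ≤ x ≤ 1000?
The claim fails at x = -1:
x = -1: LHS = 2·(-1) + 3 = 1, RHS = (-1) + 2 = 1; 1 > 1 — FAILS

Because a single integer refutes it, the statement is false.

Answer: False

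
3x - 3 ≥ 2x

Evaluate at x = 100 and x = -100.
x = 100: LHS = 3·100 - 3 = 297, RHS = 2·100 = 200; 297 ≥ 200 — holds
x = -100: LHS = 3·(-100) - 3 = -303, RHS = 2·(-100) = -200; -303 ≥ -200 — FAILS

Answer: Partially: holds for x = 100, fails for x = -100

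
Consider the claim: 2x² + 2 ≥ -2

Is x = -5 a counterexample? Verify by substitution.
Substitute x = -5 into the relation:
x = -5: LHS = 2·(-5)² + 2 = 52; 52 ≥ -2 — holds

The relation holds at x = -5, so it is not a counterexample.

Answer: No, x = -5 is not a counterexample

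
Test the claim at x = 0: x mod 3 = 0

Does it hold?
x = 0: LHS = 0 mod 3 = 0; 0 = 0 — holds

The relation is satisfied at x = 0.

Answer: Yes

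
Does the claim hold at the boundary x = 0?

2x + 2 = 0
x = 0: LHS = 2·0 + 2 = 2; 2 = 0 — FAILS

The relation fails at x = 0, so x = 0 is a counterexample.

Answer: No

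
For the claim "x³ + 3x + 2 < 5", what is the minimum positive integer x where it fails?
Testing positive integers:
x = 1: LHS = 1³ + 3·1 + 2 = 6; 6 < 5 — FAILS  ← smallest positive counterexample

Answer: x = 1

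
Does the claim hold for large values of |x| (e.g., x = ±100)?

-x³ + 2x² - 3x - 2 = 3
x = 100: LHS = -100³ + 2·100² - 3·100 - 2 = -980302; -980302 = 3 — FAILS
x = -100: LHS = -(-100)³ + 2·(-100)² - 3·(-100) - 2 = 1020298; 1020298 = 3 — FAILS

Answer: No, fails for both x = 100 and x = -100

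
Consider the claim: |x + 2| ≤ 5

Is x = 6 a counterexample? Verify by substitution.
Substitute x = 6 into the relation:
x = 6: LHS = |6 + 2| = |8| = 8; 8 ≤ 5 — FAILS

Since the claim fails at x = 6, this value is a counterexample.

Answer: Yes, x = 6 is a counterexample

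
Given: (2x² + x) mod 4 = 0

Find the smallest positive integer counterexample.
Testing positive integers:
x = 1: LHS = (2·1² + 1) mod 4 = 3 mod 4 = 3; 3 = 0 — FAILS  ← smallest positive counterexample

Answer: x = 1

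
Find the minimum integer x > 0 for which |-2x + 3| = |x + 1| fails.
Testing positive integers:
x = 1: LHS = |-2·1 + 3| = |1| = 1, RHS = |1 + 1| = |2| = 2; 1 = 2 — FAILS  ← smallest positive counterexample

Answer: x = 1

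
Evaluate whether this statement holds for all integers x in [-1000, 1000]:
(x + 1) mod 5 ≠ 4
The claim fails at x = -2:
x = -2: LHS = ((-2) + 1) mod 5 = (-1) mod 5 = 4; 4 ≠ 4 — FAILS

Because a single integer refutes it, the statement is false.

Answer: False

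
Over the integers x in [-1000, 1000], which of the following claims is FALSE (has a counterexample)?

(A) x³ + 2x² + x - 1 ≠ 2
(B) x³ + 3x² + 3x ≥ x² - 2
(A) Track d = LHS − RHS over the integers in [-1000, 1000]. Equality would need d = 0, but d changes sign only between consecutive integers, jumping over 0:
x = 0: LHS = 0³ + 2·0² + 0 - 1 = -1; -1 ≠ 2 — holds  (d = -3)
x = 1: LHS = 1³ + 2·1² + 1 - 1 = 3; 3 ≠ 2 — holds  (d = 1)
Away from these crossings d keeps a constant sign, and checking every integer in [-1000, 1000] confirms d ≠ 0 throughout. Hence the two sides are never equal, so the relation holds for every integer in [-1000, 1000].

(B) x = -2: LHS = (-2)³ + 3·(-2)² + 3·(-2) = -2, RHS = (-2)² - 2 = 2; -2 ≥ 2 — FAILS

Only (B) has a counterexample.

Answer: B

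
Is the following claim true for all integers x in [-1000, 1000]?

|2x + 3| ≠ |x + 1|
The claim fails at x = -2:
x = -2: LHS = |2·(-2) + 3| = |-1| = 1, RHS = |(-2) + 1| = |-1| = 1; 1 ≠ 1 — FAILS

Because a single integer refutes it, the statement is false.

Answer: False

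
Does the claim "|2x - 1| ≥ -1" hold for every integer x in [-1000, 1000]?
An absolute value is never negative, so the left side is ≥ 0 for every x, while the right side is -1. Tightest case in [-1000, 1000] is x = 0:
x = 0: LHS = |2·0 - 1| = |-1| = 1; 1 ≥ -1 — holds
Hence LHS − RHS is never negative, i.e. LHS ≥ RHS throughout, so the relation holds for every integer in [-1000, 1000].

No counterexample exists.

Answer: True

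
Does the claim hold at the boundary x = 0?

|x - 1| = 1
x = 0: LHS = |0 - 1| = |-1| = 1; 1 = 1 — holds

The relation is satisfied at x = 0.

Answer: Yes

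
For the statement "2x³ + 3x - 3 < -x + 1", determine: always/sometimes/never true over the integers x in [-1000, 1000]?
Holds at x = 0: LHS = 2·0³ + 3·0 - 3 = -3, RHS = -0 + 1 = 1; -3 < 1 — holds
Fails at x = 1: LHS = 2·1³ + 3·1 - 3 = 2, RHS = -1 + 1 = 0; 2 < 0 — FAILS
It is satisfied by some integers in the range but not all.

Answer: Sometimes true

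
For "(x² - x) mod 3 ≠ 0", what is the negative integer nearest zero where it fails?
Testing negative integers from -1 downward:
x = -1: LHS = ((-1)² - (-1)) mod 3 = 2 mod 3 = 2; 2 ≠ 0 — holds
x = -2: LHS = ((-2)² - (-2)) mod 3 = 6 mod 3 = 0; 0 ≠ 0 — FAILS  ← closest negative counterexample to 0

Answer: x = -2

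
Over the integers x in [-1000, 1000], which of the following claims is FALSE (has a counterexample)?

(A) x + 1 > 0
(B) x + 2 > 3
(A) x = -1: LHS = (-1) + 1 = 0; 0 > 0 — FAILS
(B) x = 0: LHS = 0 + 2 = 2; 2 > 3 — FAILS

Answer: Both A and B are false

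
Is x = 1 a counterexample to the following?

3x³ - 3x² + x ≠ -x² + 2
Substitute x = 1 into the relation:
x = 1: LHS = 3·1³ - 3·1² + 1 = 1, RHS = -1² + 2 = 1; 1 ≠ 1 — FAILS

Since the claim fails at x = 1, this value is a counterexample.

Answer: Yes, x = 1 is a counterexample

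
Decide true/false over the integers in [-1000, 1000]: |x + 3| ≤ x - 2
The claim fails at x = 0:
x = 0: LHS = |0 + 3| = |3| = 3, RHS = 0 - 2 = -2; 3 ≤ -2 — FAILS

Because a single integer refutes it, the statement is false.

Answer: False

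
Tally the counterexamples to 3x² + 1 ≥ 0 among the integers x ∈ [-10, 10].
Over all integers in [-10, 10], LHS − RHS is smallest at x = 0, where it equals 1:
x = 0: LHS = 3·0² + 1 = 1; 1 ≥ 0 — holds
At the ends of the range:
x = -10: LHS = 3·(-10)² + 1 = 301; 301 ≥ 0 — holds
x = 10: LHS = 3·10² + 1 = 301; 301 ≥ 0 — holds
Hence LHS − RHS is never negative, i.e. LHS ≥ RHS throughout, so the relation holds for every integer in [-10, 10].

No counterexample appears in that range.

Answer: 0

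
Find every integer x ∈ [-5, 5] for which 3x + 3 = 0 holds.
Holds for: {-1}
Fails for: {-5, -4, -3, -2, 0, 1, 2, 3, 4, 5}

Answer: {-1}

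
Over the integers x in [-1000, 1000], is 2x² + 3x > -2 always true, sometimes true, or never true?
Over all integers in [-1000, 1000], LHS − RHS is smallest at x = -1, where it equals 1:
x = -1: LHS = 2·(-1)² + 3·(-1) = -1; -1 > -2 — holds
At the ends of the range:
x = -1000: LHS = 2·(-1000)² + 3·(-1000) = 1997000; 1997000 > -2 — holds
x = 1000: LHS = 2·1000² + 3·1000 = 2003000; 2003000 > -2 — holds
Hence LHS − RHS is never zero or negative, i.e. LHS > RHS throughout, so the relation holds for every integer in [-1000, 1000].

No counterexample exists.

Answer: Always true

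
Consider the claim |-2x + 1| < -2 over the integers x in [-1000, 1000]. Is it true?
The claim fails at x = 0:
x = 0: LHS = |-2·0 + 1| = |1| = 1; 1 < -2 — FAILS

Because a single integer refutes it, the statement is false.

Answer: False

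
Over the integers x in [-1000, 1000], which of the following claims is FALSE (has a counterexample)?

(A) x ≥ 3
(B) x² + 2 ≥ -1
(A) x = 0: 0 ≥ 3 — FAILS

(B) Over all integers in [-1000, 1000], LHS − RHS is smallest at x = 0, where it equals 3:
x = 0: LHS = 0² + 2 = 2; 2 ≥ -1 — holds
At the ends of the range:
x = -1000: LHS = (-1000)² + 2 = 1000002; 1000002 ≥ -1 — holds
x = 1000: LHS = 1000² + 2 = 1000002; 1000002 ≥ -1 — holds
Hence LHS − RHS is never negative, i.e. LHS ≥ RHS throughout, so the relation holds for every integer in [-1000, 1000].

Only (A) has a counterexample.

Answer: A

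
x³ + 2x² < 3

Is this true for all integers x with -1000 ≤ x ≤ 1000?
The claim fails at x = 1:
x = 1: LHS = 1³ + 2·1² = 3; 3 < 3 — FAILS

Because a single integer refutes it, the statement is false.

Answer: False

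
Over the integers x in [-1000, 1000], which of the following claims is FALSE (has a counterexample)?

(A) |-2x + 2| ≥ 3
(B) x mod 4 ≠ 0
(A) x = 0: LHS = |-2·0 + 2| = |2| = 2; 2 ≥ 3 — FAILS
(B) x = 0: LHS = 0 mod 4 = 0; 0 ≠ 0 — FAILS

Answer: Both A and B are false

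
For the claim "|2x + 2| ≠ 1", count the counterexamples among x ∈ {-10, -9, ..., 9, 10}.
Track d = LHS − RHS over the integers in [-10, 10]. Equality would need d = 0, but d changes sign only between consecutive integers, jumping over 0:
x = -2: LHS = |2·(-2) + 2| = |-2| = 2; 2 ≠ 1 — holds  (d = 1)
x = -1: LHS = |2·(-1) + 2| = |0| = 0; 0 ≠ 1 — holds  (d = -1)
x = -1: LHS = |2·(-1) + 2| = |0| = 0; 0 ≠ 1 — holds  (d = -1)
x = 0: LHS = |2·0 + 2| = |2| = 2; 2 ≠ 1 — holds  (d = 1)
Away from these crossings d keeps a constant sign, and checking every integer in [-10, 10] confirms d ≠ 0 throughout. Hence the two sides are never equal, so the relation holds for every integer in [-10, 10].

No counterexample appears in that range.

Answer: 0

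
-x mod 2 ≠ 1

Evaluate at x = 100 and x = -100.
x = 100: LHS = (-100) mod 2 = 0; 0 ≠ 1 — holds
x = -100: LHS = (-(-100)) mod 2 = 100 mod 2 = 0; 0 ≠ 1 — holds

Answer: Yes, holds for both x = 100 and x = -100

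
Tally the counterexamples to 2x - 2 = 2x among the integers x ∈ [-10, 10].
Counterexamples in [-10, 10]: {-10, -9, -8, -7, -6, -5, -4, -3, -2, -1, 0, 1, 2, 3, 4, 5, 6, 7, 8, 9, 10}.

Counting them gives 21 values.

Answer: 21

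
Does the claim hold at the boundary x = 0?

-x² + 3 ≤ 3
x = 0: LHS = -0² + 3 = 3; 3 ≤ 3 — holds

The relation is satisfied at x = 0.

Answer: Yes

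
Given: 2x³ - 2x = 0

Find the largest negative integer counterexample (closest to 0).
Testing negative integers from -1 downward:
x = -1: LHS = 2·(-1)³ - 2·(-1) = 0; 0 = 0 — holds
x = -2: LHS = 2·(-2)³ - 2·(-2) = -12; -12 = 0 — FAILS  ← closest negative counterexample to 0

Answer: x = -2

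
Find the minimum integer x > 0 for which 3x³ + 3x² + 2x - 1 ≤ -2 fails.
Testing positive integers:
x = 1: LHS = 3·1³ + 3·1² + 2·1 - 1 = 7; 7 ≤ -2 — FAILS  ← smallest positive counterexample

Answer: x = 1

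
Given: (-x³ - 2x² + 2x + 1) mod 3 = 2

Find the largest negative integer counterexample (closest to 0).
Testing negative integers from -1 downward:
x = -1: LHS = (-(-1)³ - 2·(-1)² + 2·(-1) + 1) mod 3 = (-2) mod 3 = 1; 1 = 2 — FAILS  ← closest negative counterexample to 0

Answer: x = -1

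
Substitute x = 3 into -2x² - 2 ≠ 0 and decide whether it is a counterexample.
Substitute x = 3 into the relation:
x = 3: LHS = -2·3² - 2 = -20; -20 ≠ 0 — holds

The relation holds at x = 3, so it is not a counterexample.

Answer: No, x = 3 is not a counterexample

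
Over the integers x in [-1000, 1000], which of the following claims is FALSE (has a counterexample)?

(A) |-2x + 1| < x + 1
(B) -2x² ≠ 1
(A) x = 0: LHS = |-2·0 + 1| = |1| = 1, RHS = 0 + 1 = 1; 1 < 1 — FAILS

(B) Over all integers in [-1000, 1000], LHS − RHS is always negative; it is closest to 0 at x = 0, where it equals -1:
x = 0: LHS = -2·0² = 0; 0 ≠ 1 — holds
At the ends of the range:
x = -1000: LHS = -2·(-1000)² = -2000000; -2000000 ≠ 1 — holds
x = 1000: LHS = -2·1000² = -2000000; -2000000 ≠ 1 — holds
Hence LHS − RHS is never 0, i.e. the two sides are never equal, so the relation holds for every integer in [-1000, 1000].

Only (A) has a counterexample.

Answer: A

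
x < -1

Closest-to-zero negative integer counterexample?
Testing negative integers from -1 downward:
x = -1: -1 < -1 — FAILS  ← closest negative counterexample to 0

Answer: x = -1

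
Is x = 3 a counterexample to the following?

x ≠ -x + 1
Substitute x = 3 into the relation:
x = 3: RHS = -3 + 1 = -2; 3 ≠ -2 — holds

The relation holds at x = 3, so it is not a counterexample.

Answer: No, x = 3 is not a counterexample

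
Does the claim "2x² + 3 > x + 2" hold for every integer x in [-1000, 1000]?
Over all integers in [-1000, 1000], LHS − RHS is smallest at x = 0, where it equals 1:
x = 0: LHS = 2·0² + 3 = 3, RHS = 0 + 2 = 2; 3 > 2 — holds
At the ends of the range:
x = -1000: LHS = 2·(-1000)² + 3 = 2000003, RHS = (-1000) + 2 = -998; 2000003 > -998 — holds
x = 1000: LHS = 2·1000² + 3 = 2000003, RHS = 1000 + 2 = 1002; 2000003 > 1002 — holds
Hence LHS − RHS is never zero or negative, i.e. LHS > RHS throughout, so the relation holds for every integer in [-1000, 1000].

No counterexample exists.

Answer: True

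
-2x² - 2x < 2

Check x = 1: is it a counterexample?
Substitute x = 1 into the relation:
x = 1: LHS = -2·1² - 2·1 = -4; -4 < 2 — holds

The relation holds at x = 1, so it is not a counterexample.

Answer: No, x = 1 is not a counterexample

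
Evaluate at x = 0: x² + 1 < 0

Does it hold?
x = 0: LHS = 0² + 1 = 1; 1 < 0 — FAILS

The relation fails at x = 0, so x = 0 is a counterexample.

Answer: No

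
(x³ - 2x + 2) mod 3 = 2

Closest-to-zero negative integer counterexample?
Testing negative integers from -1 downward:
x = -1: LHS = ((-1)³ - 2·(-1) + 2) mod 3 = 3 mod 3 = 0; 0 = 2 — FAILS  ← closest negative counterexample to 0

Answer: x = -1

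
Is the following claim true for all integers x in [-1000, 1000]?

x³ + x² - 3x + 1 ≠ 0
The claim fails at x = 1:
x = 1: LHS = 1³ + 1² - 3·1 + 1 = 0; 0 ≠ 0 — FAILS

Because a single integer refutes it, the statement is false.

Answer: False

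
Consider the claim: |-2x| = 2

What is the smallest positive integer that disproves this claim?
Testing positive integers:
x = 1: LHS = |-2·1| = |-2| = 2; 2 = 2 — holds
x = 2: LHS = |-2·2| = |-4| = 4; 4 = 2 — FAILS  ← smallest positive counterexample

Answer: x = 2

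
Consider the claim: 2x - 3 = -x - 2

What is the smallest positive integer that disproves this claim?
Testing positive integers:
x = 1: LHS = 2·1 - 3 = -1, RHS = -1 - 2 = -3; -1 = -3 — FAILS  ← smallest positive counterexample

Answer: x = 1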